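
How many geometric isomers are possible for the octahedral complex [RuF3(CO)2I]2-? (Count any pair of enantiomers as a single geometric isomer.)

3

The distinct arrangements are (3 in all): F mer, CO trans; F fac, CO cis; F mer, CO cis.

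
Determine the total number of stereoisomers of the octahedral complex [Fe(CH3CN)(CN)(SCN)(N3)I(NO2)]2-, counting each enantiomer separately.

Placing the ligands in turn and identifying arrangements related by rotation or reflection leaves 15 distinct geometric isomers.
Of these, 15 lack any improper symmetry element and so occur as enantiomeric pairs, giving 15 + 15 = 30 stereoisomers in total.

30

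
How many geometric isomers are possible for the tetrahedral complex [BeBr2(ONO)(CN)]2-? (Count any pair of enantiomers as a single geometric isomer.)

1

In a tetrahedral complex all four positions are equivalent and every pair of ligands is adjacent — there is no cis/trans distinction.
Only one geometric arrangement is possible.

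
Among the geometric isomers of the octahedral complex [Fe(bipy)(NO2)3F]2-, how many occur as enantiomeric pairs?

0

In an octahedral complex each vertex has one trans partner and four cis neighbours.
Each bipy is bidentate and must span two cis positions.
Systematic placement gives 2 geometric isomers: NO2 fac; NO2 mer.
Each arrangement has an internal mirror plane or centre of symmetry, so none is chiral.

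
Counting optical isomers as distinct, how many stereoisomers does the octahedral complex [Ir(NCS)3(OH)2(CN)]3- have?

3

Working through the distinct placements yields 3 geometric isomers: NCS mer, OH trans; NCS fac, OH cis; NCS mer, OH cis.
Each arrangement has an internal mirror plane or centre of symmetry, so none is chiral.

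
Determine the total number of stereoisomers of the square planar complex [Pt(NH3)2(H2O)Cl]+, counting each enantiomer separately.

In a square planar complex each vertex has one trans partner and two cis neighbours.
The distinct arrangements are (2 in all): NH3 cis; NH3 trans.
Each arrangement has an internal mirror plane or centre of symmetry, so none is chiral.

2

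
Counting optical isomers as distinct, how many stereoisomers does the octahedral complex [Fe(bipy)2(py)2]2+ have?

An octahedron has six vertices in three trans pairs; every non-trans pair is cis.
Each bipy is bidentate and must span two cis positions.
The distinct arrangements are (2 in all): py trans; py cis (chiral).
One of these lacks any improper symmetry element and so occurs as an enantiomeric pair, giving 2 + 1 = 3 stereoisomers in total.

3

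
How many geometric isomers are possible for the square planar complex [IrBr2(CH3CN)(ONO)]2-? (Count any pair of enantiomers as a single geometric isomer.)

2

A square has two trans pairs of vertices; adjacent vertices are cis.
Working through the distinct placements yields 2 geometric isomers: Br cis; Br trans.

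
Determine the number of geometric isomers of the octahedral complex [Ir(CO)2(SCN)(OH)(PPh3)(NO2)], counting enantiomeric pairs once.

Systematic enumeration (placing each ligand type in turn and discarding arrangements equivalent by rotation or reflection) gives 9 geometric isomers.

9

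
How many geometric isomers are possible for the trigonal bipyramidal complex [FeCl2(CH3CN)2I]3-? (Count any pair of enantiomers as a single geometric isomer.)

In a trigonal bipyramid the two axial positions differ from the three equatorial ones.
Exhaustive case analysis gives 5 geometric isomers.

5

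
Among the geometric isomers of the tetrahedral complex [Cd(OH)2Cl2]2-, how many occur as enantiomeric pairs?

Only one geometric arrangement is possible.

0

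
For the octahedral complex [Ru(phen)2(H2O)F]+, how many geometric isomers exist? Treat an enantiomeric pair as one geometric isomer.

The six octahedral sites form three mutually perpendicular trans pairs.
Each phen is bidentate and must span two cis positions.
Systematic placement gives 2 geometric isomers: H2O and F mutually trans; H2O and F mutually cis (chiral).

2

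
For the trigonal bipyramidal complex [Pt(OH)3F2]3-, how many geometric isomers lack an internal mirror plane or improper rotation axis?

In a trigonal bipyramid the two axial positions differ from the three equatorial ones.
There are 3 geometric isomers: F both axial; F one axial, one equatorial; F both equatorial.
Each arrangement has an internal mirror plane or centre of symmetry, so none is chiral.

0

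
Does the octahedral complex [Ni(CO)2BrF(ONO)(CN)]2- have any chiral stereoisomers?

Exhaustive case analysis gives 9 geometric isomers.
Of these, 6 lack any improper symmetry element and so occur as enantiomeric pairs, giving 9 + 6 = 15 stereoisomers in total.

yes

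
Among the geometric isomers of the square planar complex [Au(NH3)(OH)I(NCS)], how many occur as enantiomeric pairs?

0

Working through the distinct placements yields 3 geometric isomers: (I/NH3 trans, NCS/OH trans); (I/OH trans, NCS/NH3 trans); (I/NCS trans, NH3/OH trans).
Each arrangement has an internal mirror plane or centre of symmetry, so none is chiral.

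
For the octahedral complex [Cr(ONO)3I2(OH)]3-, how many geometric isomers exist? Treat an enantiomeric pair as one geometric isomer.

There are 3 geometric isomers: ONO mer, I trans; ONO mer, I cis; ONO fac, I cis.

3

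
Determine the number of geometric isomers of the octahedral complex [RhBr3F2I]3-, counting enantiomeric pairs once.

3

In an octahedral complex each vertex has one trans partner and four cis neighbours.
The distinct arrangements are (3 in all): Br mer, F cis; Br mer, F trans; Br fac, F cis.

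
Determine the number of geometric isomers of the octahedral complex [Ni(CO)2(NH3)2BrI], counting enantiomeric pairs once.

Working through the distinct placements yields 6 geometric isomers: CO cis, NH3 trans; CO cis, NH3 cis (3 arrangements, 2 chiral); CO trans, NH3 trans; CO trans, NH3 cis.

6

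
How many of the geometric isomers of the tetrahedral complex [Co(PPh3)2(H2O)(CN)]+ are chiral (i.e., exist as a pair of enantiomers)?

All four vertices of a tetrahedron are equivalent and mutually adjacent, so cis/trans isomerism cannot arise.
Only one geometric arrangement is possible.

0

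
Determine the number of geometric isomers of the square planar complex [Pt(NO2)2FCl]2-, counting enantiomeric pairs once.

2

A square has two trans pairs of vertices; adjacent vertices are cis.
The distinct arrangements are (2 in all): NO2 cis; NO2 trans.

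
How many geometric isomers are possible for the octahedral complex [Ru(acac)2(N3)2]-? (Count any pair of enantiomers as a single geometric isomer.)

Each acac is bidentate and must span two cis positions.
Systematic placement gives 2 geometric isomers: N3 trans; N3 cis (chiral).

2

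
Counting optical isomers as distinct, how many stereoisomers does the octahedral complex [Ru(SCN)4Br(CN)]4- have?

2

An octahedron has six vertices in three trans pairs; every non-trans pair is cis.
There are 2 geometric isomers: Br and CN mutually trans; Br and CN mutually cis.
Each arrangement has an internal mirror plane or centre of symmetry, so none is chiral.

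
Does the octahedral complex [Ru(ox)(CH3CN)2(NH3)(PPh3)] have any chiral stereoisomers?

yes

An octahedron has six vertices in three trans pairs; every non-trans pair is cis.
Each ox is bidentate and must span two cis positions.
Working through the distinct placements yields 4 geometric isomers: CH3CN trans; CH3CN cis (3 arrangements, 2 chiral).
Of these, 2 lack any improper symmetry element and so occur as enantiomeric pairs, giving 4 + 2 = 6 stereoisomers in total.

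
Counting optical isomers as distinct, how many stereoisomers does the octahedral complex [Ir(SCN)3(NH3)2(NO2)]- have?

In an octahedral complex each vertex has one trans partner and four cis neighbours.
The distinct arrangements are (3 in all): SCN mer, NH3 trans; SCN mer, NH3 cis; SCN fac, NH3 cis.
Each arrangement has an internal mirror plane or centre of symmetry, so none is chiral.

3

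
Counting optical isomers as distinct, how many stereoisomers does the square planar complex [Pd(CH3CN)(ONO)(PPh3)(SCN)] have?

A square has two trans pairs of vertices; adjacent vertices are cis.
Systematic placement gives 3 geometric isomers: (CH3CN/PPh3 trans, ONO/SCN trans); (CH3CN/SCN trans, ONO/PPh3 trans); (CH3CN/ONO trans, PPh3/SCN trans).
Each arrangement has an internal mirror plane or centre of symmetry, so none is chiral.

3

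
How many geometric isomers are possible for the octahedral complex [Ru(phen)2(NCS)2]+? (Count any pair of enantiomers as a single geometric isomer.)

Each phen is bidentate and must span two cis positions.
Systematic placement gives 2 geometric isomers: NCS trans; NCS cis (chiral).

2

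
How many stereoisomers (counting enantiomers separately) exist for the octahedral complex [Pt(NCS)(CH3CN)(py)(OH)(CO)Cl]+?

30

Exhaustive case analysis gives 15 geometric isomers.
Of these, 15 lack any improper symmetry element and so occur as enantiomeric pairs, giving 15 + 15 = 30 stereoisomers in total.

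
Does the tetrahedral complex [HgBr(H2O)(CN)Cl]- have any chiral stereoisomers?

yes

In a tetrahedral complex all four positions are equivalent and every pair of ligands is adjacent — there is no cis/trans distinction.
Only one geometric arrangement is possible; it has no improper symmetry element, so it exists as a pair of enantiomers (2 stereoisomers).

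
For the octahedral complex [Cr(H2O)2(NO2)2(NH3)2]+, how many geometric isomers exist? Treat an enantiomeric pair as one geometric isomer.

The six octahedral sites form three mutually perpendicular trans pairs.
There are 5 geometric isomers: H2O trans, NO2 trans, NH3 trans; H2O trans, NO2 cis, NH3 cis; H2O cis, NO2 trans, NH3 cis; H2O cis, NO2 cis, NH3 cis (chiral); H2O cis, NO2 cis, NH3 trans.

5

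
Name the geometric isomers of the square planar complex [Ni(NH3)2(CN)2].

cis and trans

A square has two trans pairs of vertices; adjacent vertices are cis.
Systematic placement gives 2 geometric isomers: NH3 cis; NH3 trans.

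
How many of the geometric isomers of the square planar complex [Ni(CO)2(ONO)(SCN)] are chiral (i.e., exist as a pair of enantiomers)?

0

The distinct arrangements are (2 in all): CO cis; CO trans.
Each arrangement has an internal mirror plane or centre of symmetry, so none is chiral.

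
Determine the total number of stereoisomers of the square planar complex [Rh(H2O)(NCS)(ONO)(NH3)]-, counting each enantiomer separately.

In a square planar complex each vertex has one trans partner and two cis neighbours.
Systematic placement gives 3 geometric isomers: (H2O/NH3 trans, NCS/ONO trans); (H2O/ONO trans, NCS/NH3 trans); (H2O/NCS trans, NH3/ONO trans).
Each arrangement has an internal mirror plane or centre of symmetry, so none is chiral.

3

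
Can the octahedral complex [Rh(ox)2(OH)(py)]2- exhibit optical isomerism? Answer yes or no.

yes

In an octahedral complex each vertex has one trans partner and four cis neighbours.
Each ox is bidentate and must span two cis positions.
Working through the distinct placements yields 2 geometric isomers: OH and py mutually cis (chiral); OH and py mutually trans.
One of these lacks any improper symmetry element and so occurs as an enantiomeric pair, giving 2 + 1 = 3 stereoisomers in total.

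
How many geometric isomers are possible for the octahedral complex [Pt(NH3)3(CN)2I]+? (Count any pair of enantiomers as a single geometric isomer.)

3

The six octahedral sites form three mutually perpendicular trans pairs.
Systematic placement gives 3 geometric isomers: NH3 mer, CN trans; NH3 mer, CN cis; NH3 fac, CN cis.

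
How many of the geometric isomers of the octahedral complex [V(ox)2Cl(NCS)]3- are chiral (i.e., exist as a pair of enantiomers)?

1

An octahedron has six vertices in three trans pairs; every non-trans pair is cis.
Each ox is bidentate and must span two cis positions.
The distinct arrangements are (2 in all): Cl and NCS mutually trans; Cl and NCS mutually cis (chiral).
One of these lacks any improper symmetry element and so occurs as an enantiomeric pair, giving 2 + 1 = 3 stereoisomers in total.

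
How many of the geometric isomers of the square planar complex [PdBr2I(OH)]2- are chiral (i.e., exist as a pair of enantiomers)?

In a square planar complex each vertex has one trans partner and two cis neighbours.
The distinct arrangements are (2 in all): Br cis; Br trans.
Each arrangement has an internal mirror plane or centre of symmetry, so none is chiral.

0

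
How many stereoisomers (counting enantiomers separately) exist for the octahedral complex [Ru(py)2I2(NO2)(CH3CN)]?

8

Working through the distinct placements yields 6 geometric isomers: py trans, I cis; py cis, I cis (3 arrangements, 2 chiral); py trans, I trans; py cis, I trans.
Of these, 2 lack any improper symmetry element and so occur as enantiomeric pairs, giving 6 + 2 = 8 stereoisomers in total.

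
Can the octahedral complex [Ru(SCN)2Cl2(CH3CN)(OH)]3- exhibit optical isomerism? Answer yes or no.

yes

The six octahedral sites form three mutually perpendicular trans pairs.
The distinct arrangements are (6 in all): SCN trans, Cl cis; SCN cis, Cl cis (3 arrangements, 2 chiral); SCN trans, Cl trans; SCN cis, Cl trans.
Of these, 2 lack any improper symmetry element and so occur as enantiomeric pairs, giving 6 + 2 = 8 stereoisomers in total.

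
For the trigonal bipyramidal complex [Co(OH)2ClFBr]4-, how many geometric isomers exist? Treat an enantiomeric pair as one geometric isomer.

7

A trigonal bipyramid has two axial and three equatorial sites, which are chemically inequivalent.
Exhaustive case analysis gives 7 geometric isomers.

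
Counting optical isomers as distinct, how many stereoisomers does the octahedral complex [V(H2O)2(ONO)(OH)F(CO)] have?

15

In an octahedral complex each vertex has one trans partner and four cis neighbours.
Placing the ligands in turn and identifying arrangements related by rotation or reflection leaves 9 distinct geometric isomers.
Of these, 6 lack any improper symmetry element and so occur as enantiomeric pairs, giving 9 + 6 = 15 stereoisomers in total.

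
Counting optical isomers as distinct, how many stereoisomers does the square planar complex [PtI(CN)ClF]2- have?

3

In a square planar complex each vertex has one trans partner and two cis neighbours.
There are 3 geometric isomers: (CN/F trans, Cl/I trans); (CN/I trans, Cl/F trans); (CN/Cl trans, F/I trans).
Each arrangement has an internal mirror plane or centre of symmetry, so none is chiral.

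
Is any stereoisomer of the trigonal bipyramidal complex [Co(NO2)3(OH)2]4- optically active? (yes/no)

A trigonal bipyramid has two axial and three equatorial sites, which are chemically inequivalent.
Working through the distinct placements yields 3 geometric isomers: OH both equatorial; OH one axial, one equatorial; OH both axial.
Each arrangement has an internal mirror plane or centre of symmetry, so none is chiral.

no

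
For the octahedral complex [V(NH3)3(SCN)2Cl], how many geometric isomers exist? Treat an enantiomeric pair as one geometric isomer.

There are 3 geometric isomers: NH3 mer, SCN trans; NH3 fac, SCN cis; NH3 mer, SCN cis.

3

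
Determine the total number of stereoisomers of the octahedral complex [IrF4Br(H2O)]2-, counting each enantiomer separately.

The six octahedral sites form three mutually perpendicular trans pairs.
The distinct arrangements are (2 in all): Br and H2O mutually cis; Br and H2O mutually trans.
Each arrangement has an internal mirror plane or centre of symmetry, so none is chiral.

2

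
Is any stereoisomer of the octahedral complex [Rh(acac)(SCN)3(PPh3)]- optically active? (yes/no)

An octahedron has six vertices in three trans pairs; every non-trans pair is cis.
Each acac is bidentate and must span two cis positions.
There are 2 geometric isomers: SCN fac; SCN mer.
Each arrangement has an internal mirror plane or centre of symmetry, so none is chiral.

no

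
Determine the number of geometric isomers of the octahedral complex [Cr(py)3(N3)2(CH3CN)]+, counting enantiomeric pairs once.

3

The six octahedral sites form three mutually perpendicular trans pairs.
There are 3 geometric isomers: py mer, N3 cis; py mer, N3 trans; py fac, N3 cis.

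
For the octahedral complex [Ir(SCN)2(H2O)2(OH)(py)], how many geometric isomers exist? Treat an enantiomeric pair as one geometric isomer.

In an octahedral complex each vertex has one trans partner and four cis neighbours.
Working through the distinct placements yields 6 geometric isomers: SCN cis, H2O trans; SCN trans, H2O trans; SCN cis, H2O cis (3 arrangements, 2 chiral); SCN trans, H2O cis.

6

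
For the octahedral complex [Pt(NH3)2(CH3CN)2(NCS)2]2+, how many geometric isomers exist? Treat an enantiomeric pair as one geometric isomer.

5

The six octahedral sites form three mutually perpendicular trans pairs.
Working through the distinct placements yields 5 geometric isomers: NH3 trans, CH3CN trans, NCS trans; NH3 cis, CH3CN trans, NCS cis; NH3 trans, CH3CN cis, NCS cis; NH3 cis, CH3CN cis, NCS cis (chiral); NH3 cis, CH3CN cis, NCS trans.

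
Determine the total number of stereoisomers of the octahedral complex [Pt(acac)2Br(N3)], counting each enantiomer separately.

The six octahedral sites form three mutually perpendicular trans pairs.
Each acac is bidentate and must span two cis positions.
There are 2 geometric isomers: Br and N3 mutually trans; Br and N3 mutually cis (chiral).
One of these lacks any improper symmetry element and so occurs as an enantiomeric pair, giving 2 + 1 = 3 stereoisomers in total.

3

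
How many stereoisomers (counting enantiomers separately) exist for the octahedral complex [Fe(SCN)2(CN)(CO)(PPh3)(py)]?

15

An octahedron has six vertices in three trans pairs; every non-trans pair is cis.
Exhaustive case analysis gives 9 geometric isomers.
Of these, 6 lack any improper symmetry element and so occur as enantiomeric pairs, giving 9 + 6 = 15 stereoisomers in total.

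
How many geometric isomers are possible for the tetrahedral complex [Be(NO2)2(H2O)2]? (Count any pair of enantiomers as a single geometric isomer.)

1

All four vertices of a tetrahedron are equivalent and mutually adjacent, so cis/trans isomerism cannot arise.
Only one geometric arrangement is possible.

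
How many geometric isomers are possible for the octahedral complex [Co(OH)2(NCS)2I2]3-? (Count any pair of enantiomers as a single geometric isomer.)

Systematic placement gives 5 geometric isomers: OH trans, NCS trans, I trans; OH cis, NCS cis, I trans; OH trans, NCS cis, I cis; OH cis, NCS cis, I cis (chiral); OH cis, NCS trans, I cis.

5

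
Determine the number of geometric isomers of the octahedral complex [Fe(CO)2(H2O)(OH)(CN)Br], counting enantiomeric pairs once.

9

The six octahedral sites form three mutually perpendicular trans pairs.
Exhaustive case analysis gives 9 geometric isomers.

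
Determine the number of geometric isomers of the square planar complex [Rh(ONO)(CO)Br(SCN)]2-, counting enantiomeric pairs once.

Working through the distinct placements yields 3 geometric isomers: (Br/ONO trans, CO/SCN trans); (Br/SCN trans, CO/ONO trans); (Br/CO trans, ONO/SCN trans).

3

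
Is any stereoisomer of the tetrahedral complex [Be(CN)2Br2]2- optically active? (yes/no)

All four vertices of a tetrahedron are equivalent and mutually adjacent, so cis/trans isomerism cannot arise.
Only one geometric arrangement is possible.

no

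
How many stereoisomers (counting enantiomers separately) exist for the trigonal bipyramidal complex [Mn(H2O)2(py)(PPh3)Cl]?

10

In a trigonal bipyramid the two axial positions differ from the three equatorial ones.
Systematic enumeration (placing each ligand type in turn and discarding arrangements equivalent by rotation or reflection) gives 7 geometric isomers.
Of these, 3 lack any improper symmetry element and so occur as enantiomeric pairs, giving 7 + 3 = 10 stereoisomers in total.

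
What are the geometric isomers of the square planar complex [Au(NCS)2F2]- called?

A square has two trans pairs of vertices; adjacent vertices are cis.
There are 2 geometric isomers: NCS cis; NCS trans.

cis and trans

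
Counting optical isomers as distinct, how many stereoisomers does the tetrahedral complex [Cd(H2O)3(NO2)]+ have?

All four vertices of a tetrahedron are equivalent and mutually adjacent, so cis/trans isomerism cannot arise.
Only one geometric arrangement is possible.

1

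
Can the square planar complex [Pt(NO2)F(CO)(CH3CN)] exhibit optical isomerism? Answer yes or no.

no

A square has two trans pairs of vertices; adjacent vertices are cis.
The distinct arrangements are (3 in all): (CH3CN/F trans, CO/NO2 trans); (CH3CN/NO2 trans, CO/F trans); (CH3CN/CO trans, F/NO2 trans).
Each arrangement has an internal mirror plane or centre of symmetry, so none is chiral.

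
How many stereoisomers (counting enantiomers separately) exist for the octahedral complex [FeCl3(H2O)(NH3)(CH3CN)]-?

The distinct arrangements are (4 in all): Cl mer (3 arrangements); Cl fac (chiral).
One of these lacks any improper symmetry element and so occurs as an enantiomeric pair, giving 4 + 1 = 5 stereoisomers in total.

5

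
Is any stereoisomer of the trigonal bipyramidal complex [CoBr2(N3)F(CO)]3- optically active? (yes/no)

yes

A trigonal bipyramid has two axial and three equatorial sites, which are chemically inequivalent.
Systematic enumeration (placing each ligand type in turn and discarding arrangements equivalent by rotation or reflection) gives 7 geometric isomers.
Of these, 3 lack any improper symmetry element and so occur as enantiomeric pairs, giving 7 + 3 = 10 stereoisomers in total.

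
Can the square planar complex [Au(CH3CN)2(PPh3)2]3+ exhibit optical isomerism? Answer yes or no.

no

There are 2 geometric isomers: CH3CN cis; CH3CN trans.
Each arrangement has an internal mirror plane or centre of symmetry, so none is chiral.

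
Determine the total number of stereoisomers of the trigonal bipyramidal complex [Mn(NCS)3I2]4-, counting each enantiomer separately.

3

Systematic placement gives 3 geometric isomers: I both axial; I one axial, one equatorial; I both equatorial.
Each arrangement has an internal mirror plane or centre of symmetry, so none is chiral.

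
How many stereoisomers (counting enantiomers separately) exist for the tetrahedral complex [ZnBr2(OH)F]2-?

1

In a tetrahedral complex all four positions are equivalent and every pair of ligands is adjacent — there is no cis/trans distinction.
Only one geometric arrangement is possible.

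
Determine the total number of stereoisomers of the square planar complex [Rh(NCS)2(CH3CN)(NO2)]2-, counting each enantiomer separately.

Working through the distinct placements yields 2 geometric isomers: NCS cis; NCS trans.
Each arrangement has an internal mirror plane or centre of symmetry, so none is chiral.

2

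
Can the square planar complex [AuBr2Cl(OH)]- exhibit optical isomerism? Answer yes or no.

no

In a square planar complex each vertex has one trans partner and two cis neighbours.
Systematic placement gives 2 geometric isomers: Br cis; Br trans.
Each arrangement has an internal mirror plane or centre of symmetry, so none is chiral.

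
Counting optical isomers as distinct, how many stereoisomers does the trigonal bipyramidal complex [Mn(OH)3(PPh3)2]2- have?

Systematic placement gives 3 geometric isomers: PPh3 both equatorial; PPh3 one axial, one equatorial; PPh3 both axial.
Each arrangement has an internal mirror plane or centre of symmetry, so none is chiral.

3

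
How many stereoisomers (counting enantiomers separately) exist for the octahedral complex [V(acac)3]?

2

The six octahedral sites form three mutually perpendicular trans pairs.
Each acac is bidentate and must span two cis positions.
Only one geometric arrangement is possible; it has no improper symmetry element, so it exists as a pair of enantiomers (2 stereoisomers).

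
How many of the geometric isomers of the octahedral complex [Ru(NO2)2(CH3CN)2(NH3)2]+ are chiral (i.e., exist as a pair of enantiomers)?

1

An octahedron has six vertices in three trans pairs; every non-trans pair is cis.
Working through the distinct placements yields 5 geometric isomers: NO2 trans, CH3CN trans, NH3 trans; NO2 cis, CH3CN trans, NH3 cis; NO2 trans, CH3CN cis, NH3 cis; NO2 cis, CH3CN cis, NH3 cis (chiral); NO2 cis, CH3CN cis, NH3 trans.
One of these lacks any improper symmetry element and so occurs as an enantiomeric pair, giving 5 + 1 = 6 stereoisomers in total.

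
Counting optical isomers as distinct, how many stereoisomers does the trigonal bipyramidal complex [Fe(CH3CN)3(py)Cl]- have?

4

Systematic placement gives 4 geometric isomers: py equatorial, Cl equatorial; py equatorial, Cl axial; py axial, Cl equatorial; py axial, Cl axial.
Each arrangement has an internal mirror plane or centre of symmetry, so none is chiral.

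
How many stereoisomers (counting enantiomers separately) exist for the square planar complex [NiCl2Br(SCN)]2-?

In a square planar complex each vertex has one trans partner and two cis neighbours.
There are 2 geometric isomers: Cl cis; Cl trans.
Each arrangement has an internal mirror plane or centre of symmetry, so none is chiral.

2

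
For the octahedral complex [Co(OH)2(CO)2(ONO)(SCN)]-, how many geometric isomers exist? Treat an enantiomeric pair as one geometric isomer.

6

The distinct arrangements are (6 in all): OH trans, CO trans; OH cis, CO trans; OH cis, CO cis (3 arrangements, 2 chiral); OH trans, CO cis.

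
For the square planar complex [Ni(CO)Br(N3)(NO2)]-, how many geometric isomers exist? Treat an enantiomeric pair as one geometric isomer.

A square has two trans pairs of vertices; adjacent vertices are cis.
Working through the distinct placements yields 3 geometric isomers: (Br/N3 trans, CO/NO2 trans); (Br/NO2 trans, CO/N3 trans); (Br/CO trans, N3/NO2 trans).

3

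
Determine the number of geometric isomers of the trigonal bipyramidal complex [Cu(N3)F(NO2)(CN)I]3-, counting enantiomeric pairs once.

10

A trigonal bipyramid has two axial and three equatorial sites, which are chemically inequivalent.
Exhaustive case analysis gives 10 geometric isomers.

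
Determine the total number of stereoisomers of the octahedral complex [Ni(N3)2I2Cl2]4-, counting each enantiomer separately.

6

An octahedron has six vertices in three trans pairs; every non-trans pair is cis.
There are 5 geometric isomers: N3 trans, I trans, Cl trans; N3 cis, I cis, Cl trans; N3 trans, I cis, Cl cis; N3 cis, I cis, Cl cis (chiral); N3 cis, I trans, Cl cis.
One of these lacks any improper symmetry element and so occurs as an enantiomeric pair, giving 5 + 1 = 6 stereoisomers in total.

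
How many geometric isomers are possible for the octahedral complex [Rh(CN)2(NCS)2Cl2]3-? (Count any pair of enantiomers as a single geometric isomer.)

An octahedron has six vertices in three trans pairs; every non-trans pair is cis.
Working through the distinct placements yields 5 geometric isomers: CN trans, NCS trans, Cl trans; CN trans, NCS cis, Cl cis; CN cis, NCS trans, Cl cis; CN cis, NCS cis, Cl cis (chiral); CN cis, NCS cis, Cl trans.

5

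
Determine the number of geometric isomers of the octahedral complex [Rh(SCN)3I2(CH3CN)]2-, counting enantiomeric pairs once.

3

An octahedron has six vertices in three trans pairs; every non-trans pair is cis.
There are 3 geometric isomers: SCN mer, I cis; SCN mer, I trans; SCN fac, I cis.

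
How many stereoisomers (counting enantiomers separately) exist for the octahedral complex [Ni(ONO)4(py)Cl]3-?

2

Working through the distinct placements yields 2 geometric isomers: py and Cl mutually cis; py and Cl mutually trans.
Each arrangement has an internal mirror plane or centre of symmetry, so none is chiral.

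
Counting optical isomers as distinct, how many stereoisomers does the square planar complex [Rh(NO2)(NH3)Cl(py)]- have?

3

The distinct arrangements are (3 in all): (Cl/NO2 trans, NH3/py trans); (Cl/py trans, NH3/NO2 trans); (Cl/NH3 trans, NO2/py trans).
Each arrangement has an internal mirror plane or centre of symmetry, so none is chiral.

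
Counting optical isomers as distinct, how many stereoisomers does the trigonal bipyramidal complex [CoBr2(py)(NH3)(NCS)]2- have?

In a trigonal bipyramid the two axial positions differ from the three equatorial ones.
Exhaustive case analysis gives 7 geometric isomers.
Of these, 3 lack any improper symmetry element and so occur as enantiomeric pairs, giving 7 + 3 = 10 stereoisomers in total.

10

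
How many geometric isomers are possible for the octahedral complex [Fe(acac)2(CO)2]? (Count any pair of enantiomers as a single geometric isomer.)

2

Each acac is bidentate and must span two cis positions.
There are 2 geometric isomers: CO trans; CO cis (chiral).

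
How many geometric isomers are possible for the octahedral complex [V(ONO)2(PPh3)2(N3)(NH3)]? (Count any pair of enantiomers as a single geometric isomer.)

In an octahedral complex each vertex has one trans partner and four cis neighbours.
Systematic placement gives 6 geometric isomers: ONO trans, PPh3 trans; ONO cis, PPh3 cis (3 arrangements, 2 chiral); ONO cis, PPh3 trans; ONO trans, PPh3 cis.

6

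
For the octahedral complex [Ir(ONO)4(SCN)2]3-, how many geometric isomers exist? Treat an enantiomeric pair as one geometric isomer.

The distinct arrangements are (2 in all): SCN trans; SCN cis.

2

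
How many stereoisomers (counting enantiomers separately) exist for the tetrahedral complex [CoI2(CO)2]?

1

In a tetrahedral complex all four positions are equivalent and every pair of ligands is adjacent — there is no cis/trans distinction.
Only one geometric arrangement is possible.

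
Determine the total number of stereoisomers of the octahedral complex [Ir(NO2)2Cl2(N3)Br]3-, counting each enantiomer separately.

In an octahedral complex each vertex has one trans partner and four cis neighbours.
The distinct arrangements are (6 in all): NO2 trans, Cl cis; NO2 cis, Cl cis (3 arrangements, 2 chiral); NO2 trans, Cl trans; NO2 cis, Cl trans.
Of these, 2 lack any improper symmetry element and so occur as enantiomeric pairs, giving 6 + 2 = 8 stereoisomers in total.

8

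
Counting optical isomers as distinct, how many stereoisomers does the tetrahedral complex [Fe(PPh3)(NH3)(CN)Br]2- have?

2

Only one geometric arrangement is possible; it has no improper symmetry element, so it exists as a pair of enantiomers (2 stereoisomers).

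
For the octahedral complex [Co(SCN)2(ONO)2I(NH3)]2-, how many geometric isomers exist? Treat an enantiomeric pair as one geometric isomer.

6

An octahedron has six vertices in three trans pairs; every non-trans pair is cis.
Systematic placement gives 6 geometric isomers: SCN trans, ONO trans; SCN cis, ONO cis (3 arrangements, 2 chiral); SCN trans, ONO cis; SCN cis, ONO trans.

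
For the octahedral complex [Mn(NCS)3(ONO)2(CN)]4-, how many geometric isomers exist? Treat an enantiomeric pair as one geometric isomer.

3

The distinct arrangements are (3 in all): NCS mer, ONO trans; NCS fac, ONO cis; NCS mer, ONO cis.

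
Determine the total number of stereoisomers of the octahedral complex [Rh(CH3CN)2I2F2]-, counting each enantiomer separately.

An octahedron has six vertices in three trans pairs; every non-trans pair is cis.
The distinct arrangements are (5 in all): CH3CN trans, I trans, F trans; CH3CN trans, I cis, F cis; CH3CN cis, I trans, F cis; CH3CN cis, I cis, F cis (chiral); CH3CN cis, I cis, F trans.
One of these lacks any improper symmetry element and so occurs as an enantiomeric pair, giving 5 + 1 = 6 stereoisomers in total.

6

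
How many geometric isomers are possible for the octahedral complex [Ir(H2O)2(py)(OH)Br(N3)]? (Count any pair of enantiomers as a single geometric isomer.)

An octahedron has six vertices in three trans pairs; every non-trans pair is cis.
Placing the ligands in turn and identifying arrangements related by rotation or reflection leaves 9 distinct geometric isomers.

9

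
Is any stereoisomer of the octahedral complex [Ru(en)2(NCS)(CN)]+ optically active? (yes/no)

yes

In an octahedral complex each vertex has one trans partner and four cis neighbours.
Each en is bidentate and must span two cis positions.
Systematic placement gives 2 geometric isomers: NCS and CN mutually trans; NCS and CN mutually cis (chiral).
One of these lacks any improper symmetry element and so occurs as an enantiomeric pair, giving 2 + 1 = 3 stereoisomers in total.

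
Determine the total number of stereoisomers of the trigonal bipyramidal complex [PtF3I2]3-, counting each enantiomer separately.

In a trigonal bipyramid the two axial positions differ from the three equatorial ones.
There are 3 geometric isomers: I both equatorial; I one axial, one equatorial; I both axial.
Each arrangement has an internal mirror plane or centre of symmetry, so none is chiral.

3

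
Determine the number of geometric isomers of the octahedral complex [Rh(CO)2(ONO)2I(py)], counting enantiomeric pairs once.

6

The six octahedral sites form three mutually perpendicular trans pairs.
The distinct arrangements are (6 in all): CO trans, ONO cis; CO trans, ONO trans; CO cis, ONO cis (3 arrangements, 2 chiral); CO cis, ONO trans.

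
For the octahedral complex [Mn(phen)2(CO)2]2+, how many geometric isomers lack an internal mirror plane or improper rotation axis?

An octahedron has six vertices in three trans pairs; every non-trans pair is cis.
Each phen is bidentate and must span two cis positions.
Systematic placement gives 2 geometric isomers: CO trans; CO cis (chiral).
One of these lacks any improper symmetry element and so occurs as an enantiomeric pair, giving 2 + 1 = 3 stereoisomers in total.

1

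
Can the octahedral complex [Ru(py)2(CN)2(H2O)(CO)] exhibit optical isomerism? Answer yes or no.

yes

The six octahedral sites form three mutually perpendicular trans pairs.
Systematic placement gives 6 geometric isomers: py trans, CN trans; py cis, CN trans; py trans, CN cis; py cis, CN cis (3 arrangements, 2 chiral).
Of these, 2 lack any improper symmetry element and so occur as enantiomeric pairs, giving 6 + 2 = 8 stereoisomers in total.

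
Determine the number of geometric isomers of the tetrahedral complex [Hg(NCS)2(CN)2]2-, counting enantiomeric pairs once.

Only one geometric arrangement is possible.

1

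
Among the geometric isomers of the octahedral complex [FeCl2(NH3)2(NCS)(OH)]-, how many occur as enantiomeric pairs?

The six octahedral sites form three mutually perpendicular trans pairs.
There are 6 geometric isomers: Cl trans, NH3 cis; Cl trans, NH3 trans; Cl cis, NH3 cis (3 arrangements, 2 chiral); Cl cis, NH3 trans.
Of these, 2 lack any improper symmetry element and so occur as enantiomeric pairs, giving 6 + 2 = 8 stereoisomers in total.

2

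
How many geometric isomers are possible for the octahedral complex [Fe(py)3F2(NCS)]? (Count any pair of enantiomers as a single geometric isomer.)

3

The six octahedral sites form three mutually perpendicular trans pairs.
Systematic placement gives 3 geometric isomers: py mer, F trans; py mer, F cis; py fac, F cis.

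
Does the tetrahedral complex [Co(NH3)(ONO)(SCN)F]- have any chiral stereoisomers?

yes

In a tetrahedral complex all four positions are equivalent and every pair of ligands is adjacent — there is no cis/trans distinction.
Only one geometric arrangement is possible; it has no improper symmetry element, so it exists as a pair of enantiomers (2 stereoisomers).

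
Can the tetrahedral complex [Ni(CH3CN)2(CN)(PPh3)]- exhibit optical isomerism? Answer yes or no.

no

In a tetrahedral complex all four positions are equivalent and every pair of ligands is adjacent — there is no cis/trans distinction.
Only one geometric arrangement is possible.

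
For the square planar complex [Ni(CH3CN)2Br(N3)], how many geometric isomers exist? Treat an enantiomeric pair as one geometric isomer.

2

The distinct arrangements are (2 in all): CH3CN cis; CH3CN trans.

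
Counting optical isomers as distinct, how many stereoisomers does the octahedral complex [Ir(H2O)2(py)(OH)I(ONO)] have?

The six octahedral sites form three mutually perpendicular trans pairs.
Exhaustive case analysis gives 9 geometric isomers.
Of these, 6 lack any improper symmetry element and so occur as enantiomeric pairs, giving 9 + 6 = 15 stereoisomers in total.

15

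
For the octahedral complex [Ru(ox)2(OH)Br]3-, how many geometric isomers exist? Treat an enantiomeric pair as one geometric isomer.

2

Each ox is bidentate and must span two cis positions.
Systematic placement gives 2 geometric isomers: OH and Br mutually trans; OH and Br mutually cis (chiral).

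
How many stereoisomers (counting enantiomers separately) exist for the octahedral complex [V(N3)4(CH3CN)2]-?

2

The six octahedral sites form three mutually perpendicular trans pairs.
The distinct arrangements are (2 in all): CH3CN trans; CH3CN cis.
Each arrangement has an internal mirror plane or centre of symmetry, so none is chiral.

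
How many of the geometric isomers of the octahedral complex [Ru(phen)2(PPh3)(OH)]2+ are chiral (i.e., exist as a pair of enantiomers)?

1

In an octahedral complex each vertex has one trans partner and four cis neighbours.
Each phen is bidentate and must span two cis positions.
Systematic placement gives 2 geometric isomers: PPh3 and OH mutually trans; PPh3 and OH mutually cis (chiral).
One of these lacks any improper symmetry element and so occurs as an enantiomeric pair, giving 2 + 1 = 3 stereoisomers in total.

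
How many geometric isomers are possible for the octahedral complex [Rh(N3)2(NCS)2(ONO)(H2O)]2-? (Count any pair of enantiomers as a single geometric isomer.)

An octahedron has six vertices in three trans pairs; every non-trans pair is cis.
There are 6 geometric isomers: N3 cis, NCS cis (3 arrangements, 2 chiral); N3 cis, NCS trans; N3 trans, NCS cis; N3 trans, NCS trans.

6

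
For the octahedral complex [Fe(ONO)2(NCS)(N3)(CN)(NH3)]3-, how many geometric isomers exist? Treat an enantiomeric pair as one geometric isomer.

An octahedron has six vertices in three trans pairs; every non-trans pair is cis.
Placing the ligands in turn and identifying arrangements related by rotation or reflection leaves 9 distinct geometric isomers.

9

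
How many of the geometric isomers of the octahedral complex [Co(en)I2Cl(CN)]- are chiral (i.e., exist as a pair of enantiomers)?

2

An octahedron has six vertices in three trans pairs; every non-trans pair is cis.
Each en is bidentate and must span two cis positions.
The distinct arrangements are (4 in all): I cis (3 arrangements, 2 chiral); I trans.
Of these, 2 lack any improper symmetry element and so occur as enantiomeric pairs, giving 4 + 2 = 6 stereoisomers in total.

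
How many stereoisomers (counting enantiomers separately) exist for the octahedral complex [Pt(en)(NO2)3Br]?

Each en is bidentate and must span two cis positions.
There are 2 geometric isomers: NO2 fac; NO2 mer.
Each arrangement has an internal mirror plane or centre of symmetry, so none is chiral.

2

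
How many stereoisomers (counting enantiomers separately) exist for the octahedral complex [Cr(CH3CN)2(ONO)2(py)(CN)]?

An octahedron has six vertices in three trans pairs; every non-trans pair is cis.
There are 6 geometric isomers: CH3CN trans, ONO cis; CH3CN trans, ONO trans; CH3CN cis, ONO cis (3 arrangements, 2 chiral); CH3CN cis, ONO trans.
Of these, 2 lack any improper symmetry element and so occur as enantiomeric pairs, giving 6 + 2 = 8 stereoisomers in total.

8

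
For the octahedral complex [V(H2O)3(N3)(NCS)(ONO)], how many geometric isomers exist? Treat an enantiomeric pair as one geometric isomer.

4

The distinct arrangements are (4 in all): H2O mer (3 arrangements); H2O fac (chiral).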